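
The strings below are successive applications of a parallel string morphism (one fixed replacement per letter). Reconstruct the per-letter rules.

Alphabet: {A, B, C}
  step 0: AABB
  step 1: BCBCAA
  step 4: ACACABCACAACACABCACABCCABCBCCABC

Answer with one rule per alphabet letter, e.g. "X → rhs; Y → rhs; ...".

  step 0 ⇒ step 1: AABB ⇒ BC·BC·A·A
    A ↦ BC
    B ↦ A
    C ↦ CA  (constrained at step 1)

A->BC, B->A, C->CA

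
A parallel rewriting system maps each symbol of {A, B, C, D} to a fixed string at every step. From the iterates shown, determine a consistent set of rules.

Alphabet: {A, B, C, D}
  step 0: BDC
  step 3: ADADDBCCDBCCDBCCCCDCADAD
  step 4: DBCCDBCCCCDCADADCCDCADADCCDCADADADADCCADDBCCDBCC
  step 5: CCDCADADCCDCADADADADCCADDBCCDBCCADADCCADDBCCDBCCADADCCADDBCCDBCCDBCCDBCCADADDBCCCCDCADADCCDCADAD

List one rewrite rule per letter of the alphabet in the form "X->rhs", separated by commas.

A->DB, B->DC, C->AD, D->CC

  step 4 ⇒ step 5: DBCCDBCCCCDCADADCCDCADADCCDCADADADADCCADDBCCDBCC ⇒ CC·DC·AD·AD·CC·DC·AD·AD·AD·AD·CC·AD·DB·CC·DB·CC·AD·AD·CC·AD·DB·CC·DB·CC·AD·AD·CC·AD·DB·CC·DB·CC·DB·CC·DB·CC·AD·AD·DB·CC·CC·DC·AD·AD·CC·DC·AD·AD
    A ↦ DB
    B ↦ DC
    C ↦ AD
    D ↦ CC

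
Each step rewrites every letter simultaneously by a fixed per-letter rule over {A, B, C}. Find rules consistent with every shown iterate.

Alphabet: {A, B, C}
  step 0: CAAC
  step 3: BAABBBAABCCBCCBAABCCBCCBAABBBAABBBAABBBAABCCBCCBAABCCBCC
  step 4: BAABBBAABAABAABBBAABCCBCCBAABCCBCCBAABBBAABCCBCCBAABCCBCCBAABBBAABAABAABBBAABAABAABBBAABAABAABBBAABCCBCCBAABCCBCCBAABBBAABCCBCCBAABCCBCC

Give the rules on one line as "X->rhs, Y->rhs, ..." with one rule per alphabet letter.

A->B, B->BAA, C->BCC

  step 3 ⇒ step 4: BAABBBAABCCBCCBAABCCBCCBAABBBAABBBAABBBAABCCBCCBAABCCBCC ⇒ BAA·B·B·BAA·BAA·BAA·B·B·BAA·BCC·BCC·BAA·BCC·BCC·BAA·B·B·BAA·BCC·BCC·BAA·BCC·BCC·BAA·B·B·BAA·BAA·BAA·B·B·BAA·BAA·BAA·B·B·BAA·BAA·BAA·B·B·BAA·BCC·BCC·BAA·BCC·BCC·BAA·B·B·BAA·BCC·BCC·BAA·BCC·BCC
    A ↦ B
    B ↦ BAA
    C ↦ BCC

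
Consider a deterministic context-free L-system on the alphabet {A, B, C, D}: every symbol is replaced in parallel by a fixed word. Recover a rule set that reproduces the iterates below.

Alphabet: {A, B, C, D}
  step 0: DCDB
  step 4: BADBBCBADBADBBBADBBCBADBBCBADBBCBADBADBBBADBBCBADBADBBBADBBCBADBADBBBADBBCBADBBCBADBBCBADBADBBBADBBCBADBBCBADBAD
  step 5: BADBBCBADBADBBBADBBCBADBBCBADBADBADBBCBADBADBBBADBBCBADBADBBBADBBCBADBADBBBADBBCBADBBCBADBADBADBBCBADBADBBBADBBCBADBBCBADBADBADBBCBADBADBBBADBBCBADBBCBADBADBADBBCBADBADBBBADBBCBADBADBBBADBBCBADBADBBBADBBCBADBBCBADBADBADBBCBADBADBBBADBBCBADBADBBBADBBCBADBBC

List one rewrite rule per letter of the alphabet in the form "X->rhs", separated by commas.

A->B, B->BAD, C->BB, D->BC

  step 4 ⇒ step 5: BADBBCBADBADBBBADBBCBADBBCBADBBCBADBADBBBADBBCBADBADBBBADBBCBADBADBBBADBBCBADBBCBADBBCBADBADBBBADBBCBADBBCBADBAD ⇒ BAD·B·BC·BAD·BAD·BB·BAD·B·BC·BAD·B·BC·BAD·BAD·BAD·B·BC·BAD·BAD·BB·BAD·B·BC·BAD·BAD·BB·BAD·B·BC·BAD·BAD·BB·BAD·B·BC·BAD·B·BC·BAD·BAD·BAD·B·BC·BAD·BAD·BB·BAD·B·BC·BAD·B·BC·BAD·BAD·BAD·B·BC·BAD·BAD·BB·BAD·B·BC·BAD·B·BC·BAD·BAD·BAD·B·BC·BAD·BAD·BB·BAD·B·BC·BAD·BAD·BB·BAD·B·BC·BAD·BAD·BB·BAD·B·BC·BAD·B·BC·BAD·BAD·BAD·B·BC·BAD·BAD·BB·BAD·B·BC·BAD·BAD·BB·BAD·B·BC·BAD·B·BC
    A ↦ B
    B ↦ BAD
    C ↦ BB
    D ↦ BC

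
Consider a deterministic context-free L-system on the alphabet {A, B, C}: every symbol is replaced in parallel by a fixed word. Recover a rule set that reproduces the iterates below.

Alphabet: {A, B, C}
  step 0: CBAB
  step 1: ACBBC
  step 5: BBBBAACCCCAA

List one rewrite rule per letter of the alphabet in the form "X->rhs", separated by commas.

A->BB, B->C, C->A

  step 0 ⇒ step 1: CBAB ⇒ A·C·BB·C
    A ↦ BB
    B ↦ C
    C ↦ A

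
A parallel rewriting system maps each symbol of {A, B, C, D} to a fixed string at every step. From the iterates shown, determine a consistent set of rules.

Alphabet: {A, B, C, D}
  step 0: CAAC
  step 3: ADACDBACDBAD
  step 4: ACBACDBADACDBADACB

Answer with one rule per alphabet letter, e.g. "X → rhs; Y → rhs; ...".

A->AC, B->AD, C->D, D->B

  step 3 ⇒ step 4: ADACDBACDBAD ⇒ AC·B·AC·D·B·AD·AC·D·B·AD·AC·B
    A ↦ AC
    B ↦ AD
    C ↦ D
    D ↦ B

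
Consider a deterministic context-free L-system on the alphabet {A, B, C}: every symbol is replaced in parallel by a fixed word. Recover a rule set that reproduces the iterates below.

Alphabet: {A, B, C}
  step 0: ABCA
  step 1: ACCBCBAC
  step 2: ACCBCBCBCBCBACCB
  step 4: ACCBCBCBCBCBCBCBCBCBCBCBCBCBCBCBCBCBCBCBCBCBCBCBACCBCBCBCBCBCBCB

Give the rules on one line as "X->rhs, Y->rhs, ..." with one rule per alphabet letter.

A->AC, B->CB, C->CB

  step 1 ⇒ step 2: ACCBCBAC ⇒ AC·CB·CB·CB·CB·CB·AC·CB
    A ↦ AC
    B ↦ CB
    C ↦ CB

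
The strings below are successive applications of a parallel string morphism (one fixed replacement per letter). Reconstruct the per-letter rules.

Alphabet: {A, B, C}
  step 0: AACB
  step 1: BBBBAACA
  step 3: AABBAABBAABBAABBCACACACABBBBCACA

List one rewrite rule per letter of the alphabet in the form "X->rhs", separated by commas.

A->BB, B->CA, C->AA

  step 0 ⇒ step 1: AACB ⇒ BB·BB·AA·CA
    A ↦ BB
    B ↦ CA
    C ↦ AA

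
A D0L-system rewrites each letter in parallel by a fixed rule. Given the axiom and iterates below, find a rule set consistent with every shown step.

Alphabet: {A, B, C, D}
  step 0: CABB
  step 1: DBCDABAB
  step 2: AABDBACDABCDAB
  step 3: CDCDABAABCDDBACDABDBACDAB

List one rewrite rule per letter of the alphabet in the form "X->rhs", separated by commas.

A->CD, B->AB, C->DB, D->A

  step 2 ⇒ step 3: AABDBACDABCDAB ⇒ CD·CD·AB·A·AB·CD·DB·A·CD·AB·DB·A·CD·AB
    A ↦ CD
    B ↦ AB
    C ↦ DB
    D ↦ A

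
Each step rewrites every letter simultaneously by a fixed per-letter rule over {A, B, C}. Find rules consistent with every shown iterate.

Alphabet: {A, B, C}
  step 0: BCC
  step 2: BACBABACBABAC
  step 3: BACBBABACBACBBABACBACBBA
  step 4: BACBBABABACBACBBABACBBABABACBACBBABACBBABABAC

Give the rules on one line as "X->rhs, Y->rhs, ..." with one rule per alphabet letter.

  step 3 ⇒ step 4: BACBBABACBACBBABACBACBBA ⇒ BA·C·BBA·BA·BA·C·BA·C·BBA·BA·C·BBA·BA·BA·C·BA·C·BBA·BA·C·BBA·BA·BA·C
    A ↦ C
    B ↦ BA
    C ↦ BBA

A->C, B->BA, C->BBA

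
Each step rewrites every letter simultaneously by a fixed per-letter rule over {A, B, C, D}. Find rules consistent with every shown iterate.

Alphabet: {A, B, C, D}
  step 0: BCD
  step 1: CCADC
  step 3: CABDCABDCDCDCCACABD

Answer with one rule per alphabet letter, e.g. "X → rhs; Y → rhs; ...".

A->BD, B->C, C->CA, D->DC

  step 0 ⇒ step 1: BCD ⇒ C·CA·DC
    B ↦ C
    C ↦ CA
    D ↦ DC
    A ↦ BD  (constrained at step 1)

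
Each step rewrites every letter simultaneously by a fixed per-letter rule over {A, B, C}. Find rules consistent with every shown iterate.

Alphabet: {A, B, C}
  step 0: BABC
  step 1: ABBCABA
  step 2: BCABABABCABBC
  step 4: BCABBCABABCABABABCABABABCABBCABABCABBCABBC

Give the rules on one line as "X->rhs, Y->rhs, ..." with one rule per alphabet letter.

  step 1 ⇒ step 2: ABBCABA ⇒ BC·AB·AB·A·BC·AB·BC
    A ↦ BC
    B ↦ AB
    C ↦ A

A->BC, B->AB, C->A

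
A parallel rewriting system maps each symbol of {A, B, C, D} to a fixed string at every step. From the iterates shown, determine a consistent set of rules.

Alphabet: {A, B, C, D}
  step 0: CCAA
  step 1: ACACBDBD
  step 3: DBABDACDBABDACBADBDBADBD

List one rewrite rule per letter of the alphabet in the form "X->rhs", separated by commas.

A->BD, B->D, C->AC, D->BA

  step 0 ⇒ step 1: CCAA ⇒ AC·AC·BD·BD
    A ↦ BD
    C ↦ AC
    B ↦ D  (constrained at step 1)
    D ↦ BA  (constrained at step 1)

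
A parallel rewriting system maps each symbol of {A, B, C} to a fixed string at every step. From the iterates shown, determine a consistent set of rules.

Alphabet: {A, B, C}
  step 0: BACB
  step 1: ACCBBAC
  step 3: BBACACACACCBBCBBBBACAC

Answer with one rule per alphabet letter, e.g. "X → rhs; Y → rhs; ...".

A->C, B->AC, C->BB

  step 0 ⇒ step 1: BACB ⇒ AC·C·BB·AC
    A ↦ C
    B ↦ AC
    C ↦ BB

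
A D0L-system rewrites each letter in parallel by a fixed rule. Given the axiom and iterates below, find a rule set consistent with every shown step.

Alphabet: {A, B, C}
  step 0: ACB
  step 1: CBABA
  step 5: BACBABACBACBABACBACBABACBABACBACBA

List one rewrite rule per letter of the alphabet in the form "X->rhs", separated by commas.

  step 0 ⇒ step 1: ACB ⇒ C·BA·BA
    A ↦ C
    B ↦ BA
    C ↦ BA

A->C, B->BA, C->BA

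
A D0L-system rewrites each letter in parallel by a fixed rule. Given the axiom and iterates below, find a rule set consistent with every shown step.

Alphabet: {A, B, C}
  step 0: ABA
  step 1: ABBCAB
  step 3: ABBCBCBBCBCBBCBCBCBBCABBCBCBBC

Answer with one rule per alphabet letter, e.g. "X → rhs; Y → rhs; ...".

  step 0 ⇒ step 1: ABA ⇒ AB·BC·AB
    A ↦ AB
    B ↦ BC
    C ↦ BBC  (constrained at step 1)

A->AB, B->BC, C->BBC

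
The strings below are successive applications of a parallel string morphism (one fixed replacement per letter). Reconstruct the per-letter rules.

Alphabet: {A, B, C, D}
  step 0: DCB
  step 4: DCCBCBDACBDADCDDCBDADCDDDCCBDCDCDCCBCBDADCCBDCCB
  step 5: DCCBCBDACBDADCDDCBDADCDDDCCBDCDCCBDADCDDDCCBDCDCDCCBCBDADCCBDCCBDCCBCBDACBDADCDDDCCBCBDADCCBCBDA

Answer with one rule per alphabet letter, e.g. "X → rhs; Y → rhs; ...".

A->DD, B->DA, C->CB, D->DC

  step 4 ⇒ step 5: DCCBCBDACBDADCDDCBDADCDDDCCBDCDCDCCBCBDADCCBDCCB ⇒ DC·CB·CB·DA·CB·DA·DC·DD·CB·DA·DC·DD·DC·CB·DC·DC·CB·DA·DC·DD·DC·CB·DC·DC·DC·CB·CB·DA·DC·CB·DC·CB·DC·CB·CB·DA·CB·DA·DC·DD·DC·CB·CB·DA·DC·CB·CB·DA
    A ↦ DD
    B ↦ DA
    C ↦ CB
    D ↦ DC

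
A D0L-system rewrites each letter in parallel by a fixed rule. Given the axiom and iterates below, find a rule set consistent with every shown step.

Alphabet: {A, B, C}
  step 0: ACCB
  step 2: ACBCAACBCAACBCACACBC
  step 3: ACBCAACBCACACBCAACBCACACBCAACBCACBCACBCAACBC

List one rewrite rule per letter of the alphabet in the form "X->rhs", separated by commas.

  step 2 ⇒ step 3: ACBCAACBCAACBCACACBC ⇒ AC·BC·AAC·BC·AC·AC·BC·AAC·BC·AC·AC·BC·AAC·BC·AC·BC·AC·BC·AAC·BC
    A ↦ AC
    B ↦ AAC
    C ↦ BC

A->AC, B->AAC, C->BC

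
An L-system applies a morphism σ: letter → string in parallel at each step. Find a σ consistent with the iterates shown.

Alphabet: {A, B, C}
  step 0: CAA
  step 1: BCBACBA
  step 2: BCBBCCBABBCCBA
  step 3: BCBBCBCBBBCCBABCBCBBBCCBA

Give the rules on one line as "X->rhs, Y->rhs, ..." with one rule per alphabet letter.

A->CBA, B->BC, C->B

  step 2 ⇒ step 3: BCBBCCBABBCCBA ⇒ BC·B·BC·BC·B·B·BC·CBA·BC·BC·B·B·BC·CBA
    A ↦ CBA
    B ↦ BC
    C ↦ B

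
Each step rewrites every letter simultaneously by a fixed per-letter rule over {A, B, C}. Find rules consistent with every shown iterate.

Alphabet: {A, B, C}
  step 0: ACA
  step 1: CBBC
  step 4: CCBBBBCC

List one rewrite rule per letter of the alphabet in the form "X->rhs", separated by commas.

  step 0 ⇒ step 1: ACA ⇒ C·BB·C
    A ↦ C
    C ↦ BB
    B ↦ A  (constrained at step 1)

A->C, B->A, C->BB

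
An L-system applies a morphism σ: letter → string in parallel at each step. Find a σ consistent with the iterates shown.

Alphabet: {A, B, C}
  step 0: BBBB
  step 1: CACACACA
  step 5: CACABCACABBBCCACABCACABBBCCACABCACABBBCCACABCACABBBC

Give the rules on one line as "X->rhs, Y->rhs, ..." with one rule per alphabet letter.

A->BC, B->CA, C->B

  step 0 ⇒ step 1: BBBB ⇒ CA·CA·CA·CA
    B ↦ CA
    A ↦ BC  (constrained at step 1)
    C ↦ B  (constrained at step 1)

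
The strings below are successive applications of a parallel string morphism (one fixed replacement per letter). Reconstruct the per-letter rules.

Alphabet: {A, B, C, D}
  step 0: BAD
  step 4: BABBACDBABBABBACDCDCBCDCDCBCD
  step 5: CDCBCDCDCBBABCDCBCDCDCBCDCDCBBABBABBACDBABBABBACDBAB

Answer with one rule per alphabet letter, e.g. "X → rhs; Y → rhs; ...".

  step 4 ⇒ step 5: BABBACDBABBABBACDCDCBCDCDCBCD ⇒ CD·CB·CD·CD·CB·BA·B·CD·CB·CD·CD·CB·CD·CD·CB·BA·B·BA·B·BA·CD·BA·B·BA·B·BA·CD·BA·B
    A ↦ CB
    B ↦ CD
    C ↦ BA
    D ↦ B

A->CB, B->CD, C->BA, D->B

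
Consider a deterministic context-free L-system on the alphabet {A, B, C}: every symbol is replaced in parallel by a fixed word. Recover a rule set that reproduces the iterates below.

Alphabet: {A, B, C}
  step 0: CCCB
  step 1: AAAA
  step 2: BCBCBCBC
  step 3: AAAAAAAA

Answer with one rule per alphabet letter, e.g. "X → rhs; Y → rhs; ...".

A->BC, B->A, C->A

  step 2 ⇒ step 3: BCBCBCBC ⇒ A·A·A·A·A·A·A·A
    B ↦ A
    C ↦ A
  step 1 ⇒ step 2: AAAA ⇒ BC·BC·BC·BC
    A ↦ BC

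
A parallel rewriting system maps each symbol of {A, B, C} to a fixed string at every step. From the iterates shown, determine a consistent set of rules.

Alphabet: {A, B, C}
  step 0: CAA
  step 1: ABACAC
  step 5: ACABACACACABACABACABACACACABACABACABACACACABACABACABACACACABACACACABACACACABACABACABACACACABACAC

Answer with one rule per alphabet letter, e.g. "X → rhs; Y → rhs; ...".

  step 0 ⇒ step 1: CAA ⇒ AB·AC·AC
    A ↦ AC
    C ↦ AB
    B ↦ AC  (constrained at step 1)

A->AC, B->AC, C->AB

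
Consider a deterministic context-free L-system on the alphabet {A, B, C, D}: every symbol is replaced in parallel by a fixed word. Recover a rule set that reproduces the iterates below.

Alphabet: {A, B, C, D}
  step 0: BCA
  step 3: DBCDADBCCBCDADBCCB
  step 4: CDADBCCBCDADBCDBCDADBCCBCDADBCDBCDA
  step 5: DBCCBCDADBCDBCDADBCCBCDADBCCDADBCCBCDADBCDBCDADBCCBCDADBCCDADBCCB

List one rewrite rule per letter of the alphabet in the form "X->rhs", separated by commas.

A->B, B->DA, C->DBC, D->C

  step 4 ⇒ step 5: CDADBCCBCDADBCDBCDADBCCBCDADBCDBCDA ⇒ DBC·C·B·C·DA·DBC·DBC·DA·DBC·C·B·C·DA·DBC·C·DA·DBC·C·B·C·DA·DBC·DBC·DA·DBC·C·B·C·DA·DBC·C·DA·DBC·C·B
    A ↦ B
    B ↦ DA
    C ↦ DBC
    D ↦ C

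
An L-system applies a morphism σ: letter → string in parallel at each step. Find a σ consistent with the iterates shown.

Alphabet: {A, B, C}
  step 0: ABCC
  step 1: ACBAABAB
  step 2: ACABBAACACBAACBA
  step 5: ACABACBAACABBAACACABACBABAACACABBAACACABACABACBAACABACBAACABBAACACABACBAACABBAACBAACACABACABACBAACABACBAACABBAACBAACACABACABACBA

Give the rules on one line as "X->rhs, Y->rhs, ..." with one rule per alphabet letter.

  step 1 ⇒ step 2: ACBAABAB ⇒ AC·AB·BA·AC·AC·BA·AC·BA
    A ↦ AC
    B ↦ BA
    C ↦ AB

A->AC, B->BA, C->AB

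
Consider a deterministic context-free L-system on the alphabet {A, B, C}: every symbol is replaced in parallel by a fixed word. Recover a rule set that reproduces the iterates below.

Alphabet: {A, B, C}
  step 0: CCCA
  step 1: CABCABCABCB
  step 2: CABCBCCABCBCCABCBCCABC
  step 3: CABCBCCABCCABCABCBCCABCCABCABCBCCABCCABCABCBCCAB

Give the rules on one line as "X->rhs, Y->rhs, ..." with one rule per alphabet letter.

  step 2 ⇒ step 3: CABCBCCABCBCCABCBCCABC ⇒ CAB·CB·C·CAB·C·CAB·CAB·CB·C·CAB·C·CAB·CAB·CB·C·CAB·C·CAB·CAB·CB·C·CAB
    A ↦ CB
    B ↦ C
    C ↦ CAB

A->CB, B->C, C->CAB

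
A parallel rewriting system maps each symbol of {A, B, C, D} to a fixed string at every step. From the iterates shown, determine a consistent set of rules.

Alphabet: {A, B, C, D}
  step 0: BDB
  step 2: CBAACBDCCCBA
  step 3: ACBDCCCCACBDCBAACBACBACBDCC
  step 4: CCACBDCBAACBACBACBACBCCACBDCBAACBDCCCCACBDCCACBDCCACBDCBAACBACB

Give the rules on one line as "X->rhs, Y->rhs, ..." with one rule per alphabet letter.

  step 3 ⇒ step 4: ACBDCCCCACBDCBAACBACBACBDCC ⇒ CC·ACB·D·CBA·ACB·ACB·ACB·ACB·CC·ACB·D·CBA·ACB·D·CC·CC·ACB·D·CC·ACB·D·CC·ACB·D·CBA·ACB·ACB
    A ↦ CC
    B ↦ D
    C ↦ ACB
    D ↦ CBA

A->CC, B->D, C->ACB, D->CBA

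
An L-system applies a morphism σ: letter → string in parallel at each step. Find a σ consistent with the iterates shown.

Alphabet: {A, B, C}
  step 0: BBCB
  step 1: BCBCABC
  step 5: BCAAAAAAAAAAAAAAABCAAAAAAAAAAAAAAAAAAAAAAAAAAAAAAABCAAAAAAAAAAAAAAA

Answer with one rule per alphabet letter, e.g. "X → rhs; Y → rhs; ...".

A->AA, B->BC, C->A

  step 0 ⇒ step 1: BBCB ⇒ BC·BC·A·BC
    B ↦ BC
    C ↦ A
    A ↦ AA  (constrained at step 1)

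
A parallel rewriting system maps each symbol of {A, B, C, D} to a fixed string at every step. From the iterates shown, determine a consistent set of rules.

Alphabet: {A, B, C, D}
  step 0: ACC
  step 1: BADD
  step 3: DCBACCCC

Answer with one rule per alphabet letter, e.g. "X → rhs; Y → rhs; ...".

A->BA, B->C, C->D, D->BB

  step 0 ⇒ step 1: ACC ⇒ BA·D·D
    A ↦ BA
    C ↦ D
    B ↦ C  (constrained at step 1)
    D ↦ BB  (constrained at step 1)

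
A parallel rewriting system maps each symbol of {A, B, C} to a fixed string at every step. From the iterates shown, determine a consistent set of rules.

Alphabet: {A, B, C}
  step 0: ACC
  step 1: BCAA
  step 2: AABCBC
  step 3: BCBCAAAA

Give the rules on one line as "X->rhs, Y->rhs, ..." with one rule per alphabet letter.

A->BC, B->A, C->A

  step 2 ⇒ step 3: AABCBC ⇒ BC·BC·A·A·A·A
    A ↦ BC
    B ↦ A
    C ↦ A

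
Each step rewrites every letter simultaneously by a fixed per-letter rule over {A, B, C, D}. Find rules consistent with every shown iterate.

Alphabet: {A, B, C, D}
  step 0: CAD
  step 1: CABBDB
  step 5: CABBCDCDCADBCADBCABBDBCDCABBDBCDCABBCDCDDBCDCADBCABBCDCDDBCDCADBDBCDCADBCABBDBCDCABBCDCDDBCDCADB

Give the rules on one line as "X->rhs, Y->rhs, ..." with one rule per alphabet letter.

A->BB, B->CD, C->CA, D->DB

  step 0 ⇒ step 1: CAD ⇒ CA·BB·DB
    A ↦ BB
    C ↦ CA
    D ↦ DB
    B ↦ CD  (constrained at step 1)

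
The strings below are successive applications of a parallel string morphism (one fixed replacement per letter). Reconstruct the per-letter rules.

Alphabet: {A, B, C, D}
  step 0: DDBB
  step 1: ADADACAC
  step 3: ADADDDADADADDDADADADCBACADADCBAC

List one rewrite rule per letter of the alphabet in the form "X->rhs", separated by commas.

  step 0 ⇒ step 1: DDBB ⇒ AD·AD·AC·AC
    B ↦ AC
    D ↦ AD
    A ↦ DD  (constrained at step 1)
    C ↦ CB  (constrained at step 1)

A->DD, B->AC, C->CB, D->AD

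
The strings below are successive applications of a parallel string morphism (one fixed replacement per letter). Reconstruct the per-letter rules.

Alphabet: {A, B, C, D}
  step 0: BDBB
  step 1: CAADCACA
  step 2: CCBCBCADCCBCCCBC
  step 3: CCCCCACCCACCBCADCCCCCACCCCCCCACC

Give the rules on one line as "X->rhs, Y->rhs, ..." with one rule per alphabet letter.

A->BC, B->CA, C->CC, D->AD

  step 2 ⇒ step 3: CCBCBCADCCBCCCBC ⇒ CC·CC·CA·CC·CA·CC·BC·AD·CC·CC·CA·CC·CC·CC·CA·CC
    A ↦ BC
    B ↦ CA
    C ↦ CC
    D ↦ AD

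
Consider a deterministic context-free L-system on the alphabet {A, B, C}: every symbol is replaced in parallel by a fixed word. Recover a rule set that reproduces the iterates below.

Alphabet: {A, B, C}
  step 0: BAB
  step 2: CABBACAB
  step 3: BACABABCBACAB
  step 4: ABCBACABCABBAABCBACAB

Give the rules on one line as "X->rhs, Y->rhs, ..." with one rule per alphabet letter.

  step 3 ⇒ step 4: BACABABCBACAB ⇒ AB·C·BA·C·AB·C·AB·BA·AB·C·BA·C·AB
    A ↦ C
    B ↦ AB
    C ↦ BA

A->C, B->AB, C->BA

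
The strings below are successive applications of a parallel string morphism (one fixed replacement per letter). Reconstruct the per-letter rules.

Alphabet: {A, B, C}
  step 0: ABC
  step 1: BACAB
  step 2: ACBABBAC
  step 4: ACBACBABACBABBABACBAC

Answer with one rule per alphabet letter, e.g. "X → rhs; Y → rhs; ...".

A->B, B->AC, C->AB

  step 1 ⇒ step 2: BACAB ⇒ AC·B·AB·B·AC
    A ↦ B
    B ↦ AC
    C ↦ AB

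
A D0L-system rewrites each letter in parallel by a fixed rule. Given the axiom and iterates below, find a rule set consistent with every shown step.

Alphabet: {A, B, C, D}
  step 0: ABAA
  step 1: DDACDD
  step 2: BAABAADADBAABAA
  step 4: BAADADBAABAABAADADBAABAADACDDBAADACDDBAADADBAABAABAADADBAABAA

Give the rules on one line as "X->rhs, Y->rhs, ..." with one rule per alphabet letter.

A->D, B->DAC, C->AD, D->BAA

  step 1 ⇒ step 2: DDACDD ⇒ BAA·BAA·D·AD·BAA·BAA
    A ↦ D
    C ↦ AD
    D ↦ BAA
  step 0 ⇒ step 1: ABAA ⇒ D·DAC·D·D
    B ↦ DAC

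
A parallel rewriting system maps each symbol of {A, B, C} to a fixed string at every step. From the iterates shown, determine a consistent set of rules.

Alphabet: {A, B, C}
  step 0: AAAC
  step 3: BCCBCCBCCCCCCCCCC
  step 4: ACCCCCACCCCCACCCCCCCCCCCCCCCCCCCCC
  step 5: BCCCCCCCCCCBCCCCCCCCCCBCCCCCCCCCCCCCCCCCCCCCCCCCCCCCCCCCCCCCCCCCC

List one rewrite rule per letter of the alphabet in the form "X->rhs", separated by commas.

  step 4 ⇒ step 5: ACCCCCACCCCCACCCCCCCCCCCCCCCCCCCCC ⇒ B·CC·CC·CC·CC·CC·B·CC·CC·CC·CC·CC·B·CC·CC·CC·CC·CC·CC·CC·CC·CC·CC·CC·CC·CC·CC·CC·CC·CC·CC·CC·CC·CC
    A ↦ B
    C ↦ CC
  step 3 ⇒ step 4: BCCBCCBCCCCCCCCCC ⇒ AC·CC·CC·AC·CC·CC·AC·CC·CC·CC·CC·CC·CC·CC·CC·CC·CC
    B ↦ AC

A->B, B->AC, C->CC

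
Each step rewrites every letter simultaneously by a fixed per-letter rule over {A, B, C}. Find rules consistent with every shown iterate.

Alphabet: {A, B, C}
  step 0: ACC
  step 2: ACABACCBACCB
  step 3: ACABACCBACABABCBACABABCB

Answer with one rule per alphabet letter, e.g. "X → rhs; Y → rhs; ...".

  step 2 ⇒ step 3: ACABACCBACCB ⇒ AC·AB·AC·CB·AC·AB·AB·CB·AC·AB·AB·CB
    A ↦ AC
    B ↦ CB
    C ↦ AB

A->AC, B->CB, C->AB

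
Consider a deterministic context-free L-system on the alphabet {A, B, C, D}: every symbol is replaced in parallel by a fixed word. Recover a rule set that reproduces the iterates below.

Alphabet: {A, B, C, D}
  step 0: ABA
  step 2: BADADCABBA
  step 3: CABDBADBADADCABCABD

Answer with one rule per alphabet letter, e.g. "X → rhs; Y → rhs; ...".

A->D, B->CAB, C->DA, D->BA

  step 2 ⇒ step 3: BADADCABBA ⇒ CAB·D·BA·D·BA·DA·D·CAB·CAB·D
    A ↦ D
    B ↦ CAB
    C ↦ DA
    D ↦ BA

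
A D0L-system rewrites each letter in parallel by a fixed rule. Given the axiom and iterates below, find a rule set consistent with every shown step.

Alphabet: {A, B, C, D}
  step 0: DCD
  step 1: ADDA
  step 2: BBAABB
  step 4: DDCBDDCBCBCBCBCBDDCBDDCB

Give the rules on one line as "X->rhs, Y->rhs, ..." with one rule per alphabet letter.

A->BB, B->CB, C->DD, D->A

  step 1 ⇒ step 2: ADDA ⇒ BB·A·A·BB
    A ↦ BB
    D ↦ A
    B ↦ CB  (constrained at step 2)
  step 0 ⇒ step 1: DCD ⇒ A·DD·A
    C ↦ DD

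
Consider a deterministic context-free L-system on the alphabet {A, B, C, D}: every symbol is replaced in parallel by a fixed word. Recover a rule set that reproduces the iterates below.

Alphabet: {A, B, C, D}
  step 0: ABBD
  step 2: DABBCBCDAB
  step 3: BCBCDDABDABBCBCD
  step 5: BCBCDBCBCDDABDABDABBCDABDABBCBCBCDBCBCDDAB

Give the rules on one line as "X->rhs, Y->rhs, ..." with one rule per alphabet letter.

  step 2 ⇒ step 3: DABBCBCDAB ⇒ BC·BC·D·D·AB·D·AB·BC·BC·D
    A ↦ BC
    B ↦ D
    C ↦ AB
    D ↦ BC

A->BC, B->D, C->AB, D->BC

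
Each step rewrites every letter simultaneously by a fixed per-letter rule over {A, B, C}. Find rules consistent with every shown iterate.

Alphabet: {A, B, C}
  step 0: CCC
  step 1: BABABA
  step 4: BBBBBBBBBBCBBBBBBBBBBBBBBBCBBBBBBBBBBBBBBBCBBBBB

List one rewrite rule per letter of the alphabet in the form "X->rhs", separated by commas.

A->CB, B->BB, C->BA

  step 0 ⇒ step 1: CCC ⇒ BA·BA·BA
    C ↦ BA
    A ↦ CB  (constrained at step 1)
    B ↦ BB  (constrained at step 1)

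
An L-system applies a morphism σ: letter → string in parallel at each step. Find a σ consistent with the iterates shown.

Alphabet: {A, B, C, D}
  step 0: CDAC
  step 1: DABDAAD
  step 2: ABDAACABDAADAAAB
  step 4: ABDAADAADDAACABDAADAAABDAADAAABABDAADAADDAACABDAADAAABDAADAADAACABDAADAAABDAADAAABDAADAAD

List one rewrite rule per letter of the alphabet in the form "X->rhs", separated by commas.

A->DAA, B->C, C->D, D->AB

  step 1 ⇒ step 2: DABDAAD ⇒ AB·DAA·C·AB·DAA·DAA·AB
    A ↦ DAA
    B ↦ C
    D ↦ AB
  step 0 ⇒ step 1: CDAC ⇒ D·AB·DAA·D
    C ↦ D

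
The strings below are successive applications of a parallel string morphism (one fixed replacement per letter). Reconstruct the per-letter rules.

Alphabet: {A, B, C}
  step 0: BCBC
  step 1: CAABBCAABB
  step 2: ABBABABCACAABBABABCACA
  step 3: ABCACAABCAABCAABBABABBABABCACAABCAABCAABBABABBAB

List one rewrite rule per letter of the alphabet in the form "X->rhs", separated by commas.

A->AB, B->CA, C->ABB

  step 2 ⇒ step 3: ABBABABCACAABBABABCACA ⇒ AB·CA·CA·AB·CA·AB·CA·ABB·AB·ABB·AB·AB·CA·CA·AB·CA·AB·CA·ABB·AB·ABB·AB
    A ↦ AB
    B ↦ CA
    C ↦ ABB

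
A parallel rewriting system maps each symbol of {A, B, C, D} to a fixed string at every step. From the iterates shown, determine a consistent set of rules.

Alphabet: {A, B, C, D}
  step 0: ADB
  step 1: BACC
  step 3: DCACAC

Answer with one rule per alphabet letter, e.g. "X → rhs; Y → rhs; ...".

A->B, B->C, C->D, D->AC

  step 0 ⇒ step 1: ADB ⇒ B·AC·C
    A ↦ B
    B ↦ C
    D ↦ AC
    C ↦ D  (constrained at step 1)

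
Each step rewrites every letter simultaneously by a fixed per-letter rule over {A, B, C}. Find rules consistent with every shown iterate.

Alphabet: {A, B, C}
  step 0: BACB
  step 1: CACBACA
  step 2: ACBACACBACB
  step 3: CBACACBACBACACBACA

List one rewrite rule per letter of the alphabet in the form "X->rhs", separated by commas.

A->CB, B->CA, C->A

  step 2 ⇒ step 3: ACBACACBACB ⇒ CB·A·CA·CB·A·CB·A·CA·CB·A·CA
    A ↦ CB
    B ↦ CA
    C ↦ A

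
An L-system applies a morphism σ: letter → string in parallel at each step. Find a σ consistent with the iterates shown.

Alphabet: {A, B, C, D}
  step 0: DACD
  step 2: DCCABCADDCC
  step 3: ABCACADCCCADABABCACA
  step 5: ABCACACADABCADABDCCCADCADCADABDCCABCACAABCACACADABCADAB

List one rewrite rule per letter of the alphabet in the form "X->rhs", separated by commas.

  step 2 ⇒ step 3: DCCABCADDCC ⇒ AB·CA·CA·D·CC·CA·D·AB·AB·CA·CA
    A ↦ D
    B ↦ CC
    C ↦ CA
    D ↦ AB

A->D, B->CC, C->CA, D->AB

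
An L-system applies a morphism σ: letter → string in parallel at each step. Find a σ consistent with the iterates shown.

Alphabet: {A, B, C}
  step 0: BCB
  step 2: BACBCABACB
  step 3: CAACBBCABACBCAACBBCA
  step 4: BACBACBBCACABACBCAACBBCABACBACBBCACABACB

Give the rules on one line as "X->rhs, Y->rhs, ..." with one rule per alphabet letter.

A->ACB, B->CA, C->B

  step 3 ⇒ step 4: CAACBBCABACBCAACBBCA ⇒ B·ACB·ACB·B·CA·CA·B·ACB·CA·ACB·B·CA·B·ACB·ACB·B·CA·CA·B·ACB
    A ↦ ACB
    B ↦ CA
    C ↦ B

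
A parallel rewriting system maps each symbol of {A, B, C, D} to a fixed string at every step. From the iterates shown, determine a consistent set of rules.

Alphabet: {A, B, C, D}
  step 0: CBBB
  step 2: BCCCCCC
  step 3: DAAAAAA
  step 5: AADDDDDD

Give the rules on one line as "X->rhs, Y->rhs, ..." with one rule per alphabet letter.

A->B, B->D, C->A, D->CC

  step 2 ⇒ step 3: BCCCCCC ⇒ D·A·A·A·A·A·A
    B ↦ D
    C ↦ A
    A ↦ B  (constrained at step 3)
    D ↦ CC  (constrained at step 3)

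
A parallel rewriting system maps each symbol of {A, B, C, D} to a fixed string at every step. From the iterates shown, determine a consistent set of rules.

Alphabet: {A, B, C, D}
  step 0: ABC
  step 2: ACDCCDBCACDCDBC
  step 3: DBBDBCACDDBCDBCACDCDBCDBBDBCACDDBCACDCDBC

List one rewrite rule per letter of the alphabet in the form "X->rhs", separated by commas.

A->DBB, B->C, C->DBC, D->ACD

  step 2 ⇒ step 3: ACDCCDBCACDCDBC ⇒ DBB·DBC·ACD·DBC·DBC·ACD·C·DBC·DBB·DBC·ACD·DBC·ACD·C·DBC
    A ↦ DBB
    B ↦ C
    C ↦ DBC
    D ↦ ACD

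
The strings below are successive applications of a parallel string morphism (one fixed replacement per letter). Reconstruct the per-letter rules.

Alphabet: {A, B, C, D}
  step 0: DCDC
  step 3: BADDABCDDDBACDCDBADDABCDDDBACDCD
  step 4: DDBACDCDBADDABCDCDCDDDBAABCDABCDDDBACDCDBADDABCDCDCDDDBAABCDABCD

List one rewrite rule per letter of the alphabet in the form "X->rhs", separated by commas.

A->BA, B->DD, C->AB, D->CD

  step 3 ⇒ step 4: BADDABCDDDBACDCDBADDABCDDDBACDCD ⇒ DD·BA·CD·CD·BA·DD·AB·CD·CD·CD·DD·BA·AB·CD·AB·CD·DD·BA·CD·CD·BA·DD·AB·CD·CD·CD·DD·BA·AB·CD·AB·CD
    A ↦ BA
    B ↦ DD
    C ↦ AB
    D ↦ CD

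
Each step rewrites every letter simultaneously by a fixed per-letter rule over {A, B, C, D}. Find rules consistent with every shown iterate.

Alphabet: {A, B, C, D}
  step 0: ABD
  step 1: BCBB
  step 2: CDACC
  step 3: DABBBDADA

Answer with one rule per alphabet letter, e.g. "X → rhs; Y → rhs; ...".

A->B, B->C, C->DA, D->BB

  step 2 ⇒ step 3: CDACC ⇒ DA·BB·B·DA·DA
    A ↦ B
    C ↦ DA
    D ↦ BB
  step 0 ⇒ step 1: ABD ⇒ B·C·BB
    B ↦ C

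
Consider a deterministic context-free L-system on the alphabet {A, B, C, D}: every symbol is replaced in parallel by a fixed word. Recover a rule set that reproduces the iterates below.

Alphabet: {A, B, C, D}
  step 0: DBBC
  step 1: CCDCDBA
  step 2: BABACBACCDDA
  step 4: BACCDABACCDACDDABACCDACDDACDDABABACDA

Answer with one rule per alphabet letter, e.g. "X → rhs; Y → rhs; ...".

  step 1 ⇒ step 2: CCDCDBA ⇒ BA·BA·C·BA·C·CD·DA
    A ↦ DA
    B ↦ CD
    C ↦ BA
    D ↦ C

A->DA, B->CD, C->BA, D->C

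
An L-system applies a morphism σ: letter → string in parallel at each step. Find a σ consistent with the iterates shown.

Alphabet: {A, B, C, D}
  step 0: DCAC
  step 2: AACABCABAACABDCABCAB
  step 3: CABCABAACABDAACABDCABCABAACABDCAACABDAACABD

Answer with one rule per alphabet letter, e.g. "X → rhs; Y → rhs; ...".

A->CAB, B->D, C->AA, D->C

  step 2 ⇒ step 3: AACABCABAACABDCABCAB ⇒ CAB·CAB·AA·CAB·D·AA·CAB·D·CAB·CAB·AA·CAB·D·C·AA·CAB·D·AA·CAB·D
    A ↦ CAB
    B ↦ D
    C ↦ AA
    D ↦ C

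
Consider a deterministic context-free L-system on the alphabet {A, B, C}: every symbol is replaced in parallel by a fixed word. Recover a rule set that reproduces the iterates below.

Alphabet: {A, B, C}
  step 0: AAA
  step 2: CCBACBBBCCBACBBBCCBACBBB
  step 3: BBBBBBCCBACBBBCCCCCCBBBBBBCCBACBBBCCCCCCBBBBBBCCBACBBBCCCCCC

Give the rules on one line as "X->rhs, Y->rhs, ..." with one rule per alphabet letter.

A->BAC, B->CC, C->BBB

  step 2 ⇒ step 3: CCBACBBBCCBACBBBCCBACBBB ⇒ BBB·BBB·CC·BAC·BBB·CC·CC·CC·BBB·BBB·CC·BAC·BBB·CC·CC·CC·BBB·BBB·CC·BAC·BBB·CC·CC·CC
    A ↦ BAC
    B ↦ CC
    C ↦ BBB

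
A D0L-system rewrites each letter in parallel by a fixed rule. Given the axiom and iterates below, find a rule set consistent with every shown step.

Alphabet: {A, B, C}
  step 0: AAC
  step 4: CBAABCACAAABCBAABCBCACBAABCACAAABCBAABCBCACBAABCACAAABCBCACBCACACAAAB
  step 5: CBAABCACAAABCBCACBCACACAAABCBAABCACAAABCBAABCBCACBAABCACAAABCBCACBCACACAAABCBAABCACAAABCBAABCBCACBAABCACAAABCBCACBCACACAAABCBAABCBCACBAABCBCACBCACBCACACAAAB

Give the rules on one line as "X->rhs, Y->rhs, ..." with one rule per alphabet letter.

A->CA, B->AAB, C->CB

  step 4 ⇒ step 5: CBAABCACAAABCBAABCBCACBAABCACAAABCBAABCBCACBAABCACAAABCBCACBCACACAAAB ⇒ CB·AAB·CA·CA·AAB·CB·CA·CB·CA·CA·CA·AAB·CB·AAB·CA·CA·AAB·CB·AAB·CB·CA·CB·AAB·CA·CA·AAB·CB·CA·CB·CA·CA·CA·AAB·CB·AAB·CA·CA·AAB·CB·AAB·CB·CA·CB·AAB·CA·CA·AAB·CB·CA·CB·CA·CA·CA·AAB·CB·AAB·CB·CA·CB·AAB·CB·CA·CB·CA·CB·CA·CA·CA·AAB
    A ↦ CA
    B ↦ AAB
    C ↦ CB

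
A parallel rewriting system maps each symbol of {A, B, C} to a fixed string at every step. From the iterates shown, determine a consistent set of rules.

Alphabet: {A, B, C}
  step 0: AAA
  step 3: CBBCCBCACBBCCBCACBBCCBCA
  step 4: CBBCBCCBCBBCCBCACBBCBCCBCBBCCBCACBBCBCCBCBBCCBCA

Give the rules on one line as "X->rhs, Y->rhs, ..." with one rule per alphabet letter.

  step 3 ⇒ step 4: CBBCCBCACBBCCBCACBBCCBCA ⇒ CB·BC·BC·CB·CB·BC·CB·CA·CB·BC·BC·CB·CB·BC·CB·CA·CB·BC·BC·CB·CB·BC·CB·CA
    A ↦ CA
    B ↦ BC
    C ↦ CB

A->CA, B->BC, C->CB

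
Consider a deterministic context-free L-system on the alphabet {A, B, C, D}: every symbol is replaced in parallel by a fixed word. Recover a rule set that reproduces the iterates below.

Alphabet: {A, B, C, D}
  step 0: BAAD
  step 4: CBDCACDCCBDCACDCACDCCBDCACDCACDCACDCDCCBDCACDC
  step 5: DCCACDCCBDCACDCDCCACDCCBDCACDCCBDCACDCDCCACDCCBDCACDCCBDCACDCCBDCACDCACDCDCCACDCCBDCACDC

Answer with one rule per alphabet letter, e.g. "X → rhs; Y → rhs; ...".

  step 4 ⇒ step 5: CBDCACDCCBDCACDCACDCCBDCACDCACDCACDCDCCBDCACDC ⇒ DC·C·AC·DC·CB·DC·AC·DC·DC·C·AC·DC·CB·DC·AC·DC·CB·DC·AC·DC·DC·C·AC·DC·CB·DC·AC·DC·CB·DC·AC·DC·CB·DC·AC·DC·AC·DC·DC·C·AC·DC·CB·DC·AC·DC
    A ↦ CB
    B ↦ C
    C ↦ DC
    D ↦ AC

A->CB, B->C, C->DC, D->AC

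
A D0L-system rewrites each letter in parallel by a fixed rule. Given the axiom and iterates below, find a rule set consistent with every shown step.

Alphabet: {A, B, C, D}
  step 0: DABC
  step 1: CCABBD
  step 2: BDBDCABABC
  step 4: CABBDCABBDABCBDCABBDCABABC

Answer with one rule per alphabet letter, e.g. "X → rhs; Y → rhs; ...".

A->C, B->AB, C->BD, D->C

  step 1 ⇒ step 2: CCABBD ⇒ BD·BD·C·AB·AB·C
    A ↦ C
    B ↦ AB
    C ↦ BD
    D ↦ C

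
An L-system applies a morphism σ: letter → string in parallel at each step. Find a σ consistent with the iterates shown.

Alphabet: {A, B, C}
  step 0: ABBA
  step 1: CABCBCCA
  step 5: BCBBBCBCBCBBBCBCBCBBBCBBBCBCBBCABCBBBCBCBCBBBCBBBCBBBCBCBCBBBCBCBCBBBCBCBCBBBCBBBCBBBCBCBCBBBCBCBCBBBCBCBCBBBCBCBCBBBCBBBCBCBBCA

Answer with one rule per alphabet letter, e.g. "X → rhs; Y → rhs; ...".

  step 0 ⇒ step 1: ABBA ⇒ CA·BC·BC·CA
    A ↦ CA
    B ↦ BC
    C ↦ BB  (constrained at step 1)

A->CA, B->BC, C->BB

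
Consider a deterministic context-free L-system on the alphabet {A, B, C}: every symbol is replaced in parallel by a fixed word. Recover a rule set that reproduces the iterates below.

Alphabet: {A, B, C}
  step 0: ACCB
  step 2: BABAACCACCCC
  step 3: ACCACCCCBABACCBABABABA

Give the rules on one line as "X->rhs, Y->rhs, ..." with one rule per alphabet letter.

  step 2 ⇒ step 3: BABAACCACCCC ⇒ A·CC·A·CC·CC·BA·BA·CC·BA·BA·BA·BA
    A ↦ CC
    B ↦ A
    C ↦ BA

A->CC, B->A, C->BA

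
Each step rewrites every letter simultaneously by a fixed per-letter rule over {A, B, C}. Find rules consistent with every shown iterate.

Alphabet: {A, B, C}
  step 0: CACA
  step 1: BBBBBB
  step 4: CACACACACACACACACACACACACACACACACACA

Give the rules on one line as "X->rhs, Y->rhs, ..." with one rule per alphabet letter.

  step 0 ⇒ step 1: CACA ⇒ B·BB·B·BB
    A ↦ BB
    C ↦ B
    B ↦ CA  (constrained at step 1)

A->BB, B->CA, C->B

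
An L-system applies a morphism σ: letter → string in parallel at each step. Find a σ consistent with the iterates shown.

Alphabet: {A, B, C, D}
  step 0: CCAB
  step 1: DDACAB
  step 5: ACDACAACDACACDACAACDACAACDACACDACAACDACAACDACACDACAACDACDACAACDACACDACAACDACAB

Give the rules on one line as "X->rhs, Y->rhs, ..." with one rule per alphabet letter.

A->AC, B->AB, C->D, D->ACA

  step 0 ⇒ step 1: CCAB ⇒ D·D·AC·AB
    A ↦ AC
    B ↦ AB
    C ↦ D
    D ↦ ACA  (constrained at step 1)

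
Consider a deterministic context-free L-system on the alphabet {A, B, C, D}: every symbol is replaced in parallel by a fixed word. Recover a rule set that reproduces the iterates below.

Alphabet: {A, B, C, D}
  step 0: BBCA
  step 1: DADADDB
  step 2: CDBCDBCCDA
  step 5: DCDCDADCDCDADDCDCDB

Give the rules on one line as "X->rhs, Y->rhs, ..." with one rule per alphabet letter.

  step 1 ⇒ step 2: DADADDB ⇒ C·DB·C·DB·C·C·DA
    A ↦ DB
    B ↦ DA
    D ↦ C
  step 0 ⇒ step 1: BBCA ⇒ DA·DA·D·DB
    C ↦ D

A->DB, B->DA, C->D, D->C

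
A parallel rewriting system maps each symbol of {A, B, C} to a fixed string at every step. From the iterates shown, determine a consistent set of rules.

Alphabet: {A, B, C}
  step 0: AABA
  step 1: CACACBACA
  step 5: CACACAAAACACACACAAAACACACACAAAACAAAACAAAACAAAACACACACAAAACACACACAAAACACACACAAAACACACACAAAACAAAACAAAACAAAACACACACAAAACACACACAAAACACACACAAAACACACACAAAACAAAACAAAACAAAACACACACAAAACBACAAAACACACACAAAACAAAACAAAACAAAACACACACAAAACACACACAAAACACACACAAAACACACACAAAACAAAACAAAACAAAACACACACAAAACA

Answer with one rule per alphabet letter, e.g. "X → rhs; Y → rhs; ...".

A->CA, B->CBA, C->AAA

  step 0 ⇒ step 1: AABA ⇒ CA·CA·CBA·CA
    A ↦ CA
    B ↦ CBA
    C ↦ AAA  (constrained at step 1)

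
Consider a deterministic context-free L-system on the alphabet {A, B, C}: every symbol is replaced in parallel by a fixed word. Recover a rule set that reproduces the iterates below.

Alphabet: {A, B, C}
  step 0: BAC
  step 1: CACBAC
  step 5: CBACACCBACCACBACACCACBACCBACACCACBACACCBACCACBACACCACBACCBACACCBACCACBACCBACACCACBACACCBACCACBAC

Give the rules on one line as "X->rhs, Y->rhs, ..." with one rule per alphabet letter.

  step 0 ⇒ step 1: BAC ⇒ CA·CB·AC
    A ↦ CB
    B ↦ CA
    C ↦ AC

A->CB, B->CA, C->AC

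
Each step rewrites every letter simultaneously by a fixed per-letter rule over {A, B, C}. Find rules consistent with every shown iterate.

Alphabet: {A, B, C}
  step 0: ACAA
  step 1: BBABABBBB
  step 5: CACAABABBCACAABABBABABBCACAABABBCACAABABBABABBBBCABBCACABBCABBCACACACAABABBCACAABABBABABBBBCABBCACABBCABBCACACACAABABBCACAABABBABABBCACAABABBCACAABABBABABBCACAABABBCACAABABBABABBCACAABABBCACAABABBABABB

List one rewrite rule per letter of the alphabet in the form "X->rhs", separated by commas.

  step 0 ⇒ step 1: ACAA ⇒ BB·ABA·BB·BB
    A ↦ BB
    C ↦ ABA
    B ↦ CA  (constrained at step 1)

A->BB, B->CA, C->ABA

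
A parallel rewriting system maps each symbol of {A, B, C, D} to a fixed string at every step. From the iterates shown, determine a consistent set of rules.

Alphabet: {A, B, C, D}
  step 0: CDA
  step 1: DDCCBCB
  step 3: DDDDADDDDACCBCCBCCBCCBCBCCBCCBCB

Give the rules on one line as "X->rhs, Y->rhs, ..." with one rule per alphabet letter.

  step 0 ⇒ step 1: CDA ⇒ DD·CCB·CB
    A ↦ CB
    C ↦ DD
    D ↦ CCB
    B ↦ A  (constrained at step 1)

A->CB, B->A, C->DD, D->CCB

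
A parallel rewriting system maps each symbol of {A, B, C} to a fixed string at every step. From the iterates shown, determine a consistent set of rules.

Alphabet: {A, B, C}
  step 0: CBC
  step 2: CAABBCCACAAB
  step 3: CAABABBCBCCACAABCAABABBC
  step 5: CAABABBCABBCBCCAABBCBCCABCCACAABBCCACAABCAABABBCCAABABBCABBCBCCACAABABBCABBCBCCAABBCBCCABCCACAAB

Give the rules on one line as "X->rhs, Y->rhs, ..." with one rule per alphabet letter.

  step 2 ⇒ step 3: CAABBCCACAAB ⇒ CA·AB·AB·BC·BC·CA·CA·AB·CA·AB·AB·BC
    A ↦ AB
    B ↦ BC
    C ↦ CA

A->AB, B->BC, C->CA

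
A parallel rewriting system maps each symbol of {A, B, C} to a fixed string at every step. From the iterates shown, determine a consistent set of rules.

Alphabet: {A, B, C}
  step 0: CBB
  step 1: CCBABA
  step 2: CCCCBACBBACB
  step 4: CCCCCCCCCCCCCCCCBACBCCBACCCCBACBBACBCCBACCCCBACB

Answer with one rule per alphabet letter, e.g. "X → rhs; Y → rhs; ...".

  step 1 ⇒ step 2: CCBABA ⇒ CC·CC·BA·CB·BA·CB
    A ↦ CB
    B ↦ BA
    C ↦ CC

A->CB, B->BA, C->CC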